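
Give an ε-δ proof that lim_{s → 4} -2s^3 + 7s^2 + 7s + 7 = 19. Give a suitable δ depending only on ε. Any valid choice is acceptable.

Fix ε > 0. We want δ > 0 such that 0 < |s − 4| < δ implies |(-2s^3 + 7s^2 + 7s + 7) − 19| < ε.
(-2s^3 + 7s^2 + 7s + 7) − 19 = -2s^3 + 7s^2 + 7s - 12 = (s − 4)(-2s^2 - s + 3).
So |(-2s^3 + 7s^2 + 7s + 7) − 19| = |s − 4|·|-2s^2 - s + 3|.
Assume first that |s − 4| < 2, so |s| < 6. Then |-2s^2 - s + 3| ≤ 2·6^2 + 6 + 3 = 81.
Hence |(-2s^3 + 7s^2 + 7s + 7) − 19| ≤ 81|s − 4| < ε provided |s − 4| < ε/81.
Take δ = min(2, ε/81). Then 0 < |s − 4| < δ gives both |s − 4| < 2 and |s − 4| < ε/81, so |(-2s^3 + 7s^2 + 7s + 7) − 19| < ε.

δ = min(2, ε/81)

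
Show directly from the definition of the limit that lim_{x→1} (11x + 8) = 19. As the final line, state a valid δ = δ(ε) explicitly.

δ = ε/11

Suppose ε > 0. We need δ > 0 so that 0 < |x − 1| < δ implies |(11x + 8) − 19| < ε.
|(11x + 8) − 19| = |11x - 11| = 11|x − 1|.
Thus it suffices that |x − 1| < ε/11.
Choosing δ = ε/11 gives |(11x + 8) − 19| = 11|x − 1| < ε whenever |x − 1| < δ.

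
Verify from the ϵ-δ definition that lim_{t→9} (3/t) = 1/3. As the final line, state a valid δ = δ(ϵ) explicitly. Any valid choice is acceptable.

δ = min(9/2, (27/2)ϵ)

Fix ϵ > 0. We seek δ > 0 such that 0 < |t − 9| < δ implies |3/t − (1/3)| < ϵ.
|3/t − (1/3)| = 3·|9 − t|/(9·|t|) = 3|t − 9|/(9|t|).
Require δ ≤ 9/2 so that |t| > 9 − 9/2 = 9/2, hence 9|t| > 81/2.
Then |3/t − (1/3)| < 3|t − 9|/(81/2), which is < ϵ when |t − 9| < (27/2)ϵ.
Take δ = min(9/2, (27/2)ϵ). Then 0 < |t − 9| < δ gives both |t − 9| < 9/2 and |t − 9| < (27/2)ϵ, so |3/t − (1/3)| < ϵ.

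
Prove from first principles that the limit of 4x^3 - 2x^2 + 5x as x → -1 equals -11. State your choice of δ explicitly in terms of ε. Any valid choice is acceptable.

Let ε > 0 be given. We want δ > 0 such that 0 < |x + 1| < δ implies |(4x^3 - 2x^2 + 5x) + 11| < ε.
(4x^3 - 2x^2 + 5x) + 11 = 4x^3 - 2x^2 + 5x + 11 = (x + 1)(4x^2 - 6x + 11).
So |(4x^3 - 2x^2 + 5x) + 11| = |x + 1|·|4x^2 - 6x + 11|.
Require δ ≤ 2. Then |x + 1| < 2 gives |x| < 3, and by the triangle inequality |4x^2 - 6x + 11| ≤ 4·3^2 + 6·3 + 11 = 65.
Hence |(4x^3 - 2x^2 + 5x) + 11| ≤ 65|x + 1| < ε provided |x + 1| < ε/65.
Choosing δ = min(2, ε/65) ensures both conditions, hence |(4x^3 - 2x^2 + 5x) + 11| < ε.

δ = min(2, ε/65)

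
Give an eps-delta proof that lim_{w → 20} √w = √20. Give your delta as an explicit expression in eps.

delta = min(20, √20·eps)

Suppose eps > 0. We want delta > 0 such that 0 < |w − 20| < delta implies |√w − √20| < eps.
Rationalise: √w − √20 = (w − 20)/(√w + √20), so |√w − √20| = |w − 20|/(√w + √20).
Restrict delta ≤ 20 so that |w − 20| < 20 forces w > 0, and then √w + √20 > √20.
Hence |√w − √20| < |w − 20|/√20, which is < eps once |w − 20| < √20·eps.
Take delta = min(20, √20·eps). If 0 < |w − 20| < delta then w > 0 and |√w − √20| < |w − 20|/√20 < eps.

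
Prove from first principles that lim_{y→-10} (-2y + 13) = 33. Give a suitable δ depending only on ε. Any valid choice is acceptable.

Let ε > 0 be given. We need δ > 0 so that 0 < |y + 10| < δ implies |(-2y + 13) − 33| < ε.
|(-2y + 13) − 33| = |-2y - 20| = 2|y + 10|.
Thus it suffices that |y + 10| < ε/2.
Take δ = ε/2. If 0 < |y + 10| < δ then |(-2y + 13) − 33| = 2|y + 10| < 2·(ε/2) = ε.

δ = ε/2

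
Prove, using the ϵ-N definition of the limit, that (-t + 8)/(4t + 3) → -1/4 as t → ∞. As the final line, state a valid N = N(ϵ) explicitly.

Let ϵ > 0 be given. We seek N > 0 such that t > N implies |(-t + 8)/(4t + 3) + 1/4| < ϵ.
(-t + 8)/(4t + 3) + 1/4 = (4(-t + 8) − (-1)(4t + 3)) / (4(4t + 3)) = 35/(4(4t + 3)).
For t > 0 we have 4t + 3 > 4t, so |(-t + 8)/(4t + 3) + 1/4| = 35/(4(4t + 3)) < 35/(4·4t) = (35/16)/t.
Thus |(-t + 8)/(4t + 3) + 1/4| < ϵ whenever t > (35/16)/ϵ.
Take N = (35/16)/ϵ. If t > N then |(-t + 8)/(4t + 3) + 1/4| < (35/16)/t < ϵ.

N = (35/16)/ϵ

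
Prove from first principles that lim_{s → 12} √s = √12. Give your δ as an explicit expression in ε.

Suppose ε > 0. We want δ > 0 such that 0 < |s − 12| < δ implies |√s − √12| < ε.
Multiplying by the conjugate, |√s − √12| = |s − 12|/(√s + √12).
Restrict δ ≤ 12 so that |s − 12| < 12 forces s > 0, and then √s + √12 > √12.
Hence |√s − √12| < |s − 12|/√12, which is < ε once |s − 12| < √12·ε.
Take δ = min(12, √12·ε). If 0 < |s − 12| < δ then s > 0 and |√s − √12| < |s − 12|/√12 < ε.

δ = min(12, √12·ε)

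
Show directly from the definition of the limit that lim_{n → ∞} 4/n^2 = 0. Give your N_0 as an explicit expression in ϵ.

Let ϵ > 0. For n ≥ 1, |4/n^2 − 0| = 4/n^2.
4/n^2 < ϵ ⇔ n^2 > 4/ϵ ⇔ n > (4/ϵ)^{1/2}.
Take N_0 = (4/ϵ)^{1/2}. Then n > N_0 implies 4/n^2 < ϵ.

N_0 = (4/ϵ)^{1/2}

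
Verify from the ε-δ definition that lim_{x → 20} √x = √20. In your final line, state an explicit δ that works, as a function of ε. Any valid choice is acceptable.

Let ε > 0 be given. We want δ > 0 such that 0 < |x − 20| < δ implies |√x − √20| < ε.
Multiplying by the conjugate, |√x − √20| = |x − 20|/(√x + √20).
Restrict δ ≤ 20 so that |x − 20| < 20 forces x > 0, and then √x + √20 > √20.
Hence |√x − √20| < |x − 20|/√20, which is < ε once |x − 20| < √20·ε.
Take δ = min(20, √20·ε). If 0 < |x − 20| < δ then x > 0 and |√x − √20| < |x − 20|/√20 < ε.

δ = min(20, √20·ε)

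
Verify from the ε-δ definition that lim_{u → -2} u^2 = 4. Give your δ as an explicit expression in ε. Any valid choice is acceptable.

δ = min(2, ε/6)

Suppose ε > 0. We seek δ > 0 with 0 < |u + 2| < δ ⇒ |u^2 − 4| < ε.
Factor: u^2 − 4 = (u + 2)(u - 2), so |u^2 − 4| = |u + 2|·|u - 2|.
Impose δ ≤ 2 so that |u| < 4; then |u - 2| ≤ 6.
Hence |u^2 − 4| ≤ 6|u + 2|, which is < ε once |u + 2| < ε/6.
Take δ = min(2, ε/6). If 0 < |u + 2| < δ then both bounds hold and |u^2 − 4| ≤ 6|u + 2| < 6·(ε/6) = ε.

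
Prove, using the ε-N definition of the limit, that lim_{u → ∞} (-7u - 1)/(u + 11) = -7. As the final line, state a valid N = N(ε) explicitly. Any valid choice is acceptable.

Fix ε > 0. We seek N > 0 such that u > N implies |(-7u - 1)/(u + 11) + 7| < ε.
(-7u - 1)/(u + 11) + 7 = ((-7u - 1) − (-7)(u + 11)) / ((u + 11)) = 76/((u + 11)).
For u > 0 we have u + 11 > u, so |(-7u - 1)/(u + 11) + 7| = 76/((u + 11)) < 76/(u) = 76/u.
Thus |(-7u - 1)/(u + 11) + 7| < ε whenever u > 76/ε.
Take N = 76/ε. If u > N then |(-7u - 1)/(u + 11) + 7| < 76/u < ε.

N = 76/ε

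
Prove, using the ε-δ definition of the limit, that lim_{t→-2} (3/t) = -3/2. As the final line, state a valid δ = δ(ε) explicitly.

Fix ε > 0. We seek δ > 0 such that 0 < |t + 2| < δ implies |3/t + 3/2| < ε.
|3/t + 3/2| = 3·|-2 − t|/(2·|t|) = 3|t + 2|/(2|t|).
Restrict δ ≤ 1. Then |t + 2| < 1 gives |t| > 1, so 2|t| > 2.
Then |3/t + 3/2| < 3|t + 2|/2, which is < ε when |t + 2| < (2/3)ε.
Take δ = min(1, (2/3)ε). Then 0 < |t + 2| < δ gives both |t + 2| < 1 and |t + 2| < (2/3)ε, so |3/t + 3/2| < ε.

δ = min(1, (2/3)ε)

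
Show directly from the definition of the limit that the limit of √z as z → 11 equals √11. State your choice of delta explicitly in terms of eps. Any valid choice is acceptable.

delta = min(11, √11·eps)

Suppose eps > 0. We want delta > 0 such that 0 < |z − 11| < delta implies |√z − √11| < eps.
Rationalise: √z − √11 = (z − 11)/(√z + √11), so |√z − √11| = |z − 11|/(√z + √11).
Restrict delta ≤ 11 so that |z − 11| < 11 forces z > 0, and then √z + √11 > √11.
Hence |√z − √11| < |z − 11|/√11, which is < eps once |z − 11| < √11·eps.
Take delta = min(11, √11·eps). If 0 < |z − 11| < delta then z > 0 and |√z − √11| < |z − 11|/√11 < eps.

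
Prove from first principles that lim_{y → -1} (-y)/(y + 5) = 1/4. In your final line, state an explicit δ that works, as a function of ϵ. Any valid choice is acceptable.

Fix ϵ > 0. We want δ > 0 with 0 < |y + 1| < δ ⇒ |(-y)/(y + 5) − (1/4)| < ϵ.
Combining over a common denominator, (-y)/(y + 5) − (1/4) = [(-y)·4 − 1·(y + 5)] / [4·(y + 5)] = -5(y + 1) / (4(y + 5)).
So |(-y)/(y + 5) − (1/4)| = 5|y + 1| / (4·|y + 5|).
Require δ ≤ 2, so |y + 5| ≥ |4| − |y + 1| > 4 − 2 = 2.
Hence |(-y)/(y + 5) − (1/4)| < 5|y + 1|/(4·2) = (5/8)|y + 1|, which is < ϵ once |y + 1| < (8/5)ϵ.
Take δ = min(2, (8/5)ϵ). Then 0 < |y + 1| < δ forces both bounds, so |(-y)/(y + 5) − (1/4)| < ϵ.

δ = min(2, (8/5)ϵ)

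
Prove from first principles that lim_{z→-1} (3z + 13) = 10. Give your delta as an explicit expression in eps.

Let eps > 0. We need delta > 0 so that 0 < |z + 1| < delta implies |(3z + 13) − 10| < eps.
Since (3z + 13) − 10 = 3(z + 1), we have |(3z + 13) − 10| = 3|z + 1|.
So 3|z + 1| < eps exactly when |z + 1| < eps/3.
Choosing delta = eps/3 gives |(3z + 13) − 10| = 3|z + 1| < eps whenever |z + 1| < delta.

delta = eps/3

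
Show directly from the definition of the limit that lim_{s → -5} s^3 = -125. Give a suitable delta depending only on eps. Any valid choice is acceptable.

Let eps > 0. We seek delta > 0 with 0 < |s + 5| < delta ⇒ |s^3 + 125| < eps.
Factor: s^3 + 125 = (s + 5)(s^2 - 5s + 25), so |s^3 + 125| = |s + 5|·|s^2 - 5s + 25|.
Restrict delta ≤ 1. Then |s + 5| < 1 gives |s| < 6, so by the triangle inequality |s^2 - 5s + 25| ≤ 6^2 + 5·6 + 25 = 91.
Hence |s^3 + 125| ≤ 91|s + 5|, which is < eps once |s + 5| < eps/91.
Take delta = min(1, eps/91). If 0 < |s + 5| < delta then both bounds hold and |s^3 + 125| ≤ 91|s + 5| < 91·(eps/91) = eps.

delta = min(1, eps/91)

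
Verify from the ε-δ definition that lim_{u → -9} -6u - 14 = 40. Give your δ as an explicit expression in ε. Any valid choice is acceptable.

Let ε > 0 be given. We need δ > 0 so that 0 < |u + 9| < δ implies |(-6u - 14) − 40| < ε.
Since (-6u - 14) − 40 = -6(u + 9), we have |(-6u - 14) − 40| = 6|u + 9|.
So 6|u + 9| < ε exactly when |u + 9| < ε/6.
Choosing δ = ε/6 gives |(-6u - 14) − 40| = 6|u + 9| < ε whenever |u + 9| < δ.

δ = ε/6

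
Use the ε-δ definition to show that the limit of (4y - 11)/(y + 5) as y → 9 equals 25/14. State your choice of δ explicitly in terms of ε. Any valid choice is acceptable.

Fix ε > 0. We want δ > 0 with 0 < |y − 9| < δ ⇒ |(4y - 11)/(y + 5) − (25/14)| < ε.
Combining over a common denominator, (4y - 11)/(y + 5) − (25/14) = [(4y - 11)·14 − 25·(y + 5)] / [14·(y + 5)] = 31(y − 9) / (14(y + 5)).
So |(4y - 11)/(y + 5) − (25/14)| = 31|y − 9| / (14·|y + 5|).
Restrict δ ≤ 7. Then |y − 9| < 7 gives |y + 5| = |(y − 9) + 14| ≥ 14 − 7 = 7.
Hence |(4y - 11)/(y + 5) − (25/14)| < 31|y − 9|/(14·7) = (31/98)|y − 9|, which is < ε once |y − 9| < (98/31)ε.
Take δ = min(7, (98/31)ε). Then 0 < |y − 9| < δ forces both bounds, so |(4y - 11)/(y + 5) − (25/14)| < ε.

δ = min(7, (98/31)ε)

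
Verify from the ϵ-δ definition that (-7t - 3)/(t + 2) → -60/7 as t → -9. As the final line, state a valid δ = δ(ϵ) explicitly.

δ = min(7/2, (49/22)ϵ)

Let ϵ > 0 be given. We want δ > 0 with 0 < |t + 9| < δ ⇒ |(-7t - 3)/(t + 2) + 60/7| < ϵ.
Combining over a common denominator, (-7t - 3)/(t + 2) + 60/7 = [(-7t - 3)·(-7) − 60·(t + 2)] / [(-7)·(t + 2)] = -11(t + 9) / ((-7)(t + 2)).
So |(-7t - 3)/(t + 2) + 60/7| = 11|t + 9| / (7·|t + 2|).
Require δ ≤ 7/2, so |t + 2| ≥ |-7| − |t + 9| > 7 − 7/2 = 7/2.
Hence |(-7t - 3)/(t + 2) + 60/7| < 11|t + 9|/(7·(7/2)) = (22/49)|t + 9|, which is < ϵ once |t + 9| < (49/22)ϵ.
Take δ = min(7/2, (49/22)ϵ). Then 0 < |t + 9| < δ forces both bounds, so |(-7t - 3)/(t + 2) + 60/7| < ϵ.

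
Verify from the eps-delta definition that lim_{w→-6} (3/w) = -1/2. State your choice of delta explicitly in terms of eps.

delta = min(3, 6eps)

Fix eps > 0. We seek delta > 0 such that 0 < |w + 6| < delta implies |3/w + 1/2| < eps.
|3/w + 1/2| = 3·|-6 − w|/(6·|w|) = 3|w + 6|/(6|w|).
Restrict delta ≤ 3. Then |w + 6| < 3 gives |w| > 3, so 6|w| > 18.
Then |3/w + 1/2| < 3|w + 6|/18, which is < eps when |w + 6| < 6eps.
Take delta = min(3, 6eps). Then 0 < |w + 6| < delta gives both |w + 6| < 3 and |w + 6| < 6eps, so |3/w + 1/2| < eps.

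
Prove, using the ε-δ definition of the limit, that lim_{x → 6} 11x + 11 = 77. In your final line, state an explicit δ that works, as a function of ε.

δ = ε/11

Let ε > 0. We need δ > 0 so that 0 < |x − 6| < δ implies |(11x + 11) − 77| < ε.
|(11x + 11) − 77| = |11x - 66| = 11|x − 6|.
So 11|x − 6| < ε exactly when |x − 6| < ε/11.
Take δ = ε/11. If 0 < |x − 6| < δ then |(11x + 11) − 77| = 11|x − 6| < 11·(ε/11) = ε.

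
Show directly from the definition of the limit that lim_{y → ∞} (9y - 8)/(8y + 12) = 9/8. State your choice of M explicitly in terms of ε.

Fix ε > 0. We seek M > 0 such that y > M implies |(9y - 8)/(8y + 12) − (9/8)| < ε.
(9y - 8)/(8y + 12) − (9/8) = (8(9y - 8) − 9(8y + 12)) / (8(8y + 12)) = -172/(8(8y + 12)).
For y > 0 we have 8y + 12 > 8y, so |(9y - 8)/(8y + 12) − (9/8)| = 172/(8(8y + 12)) < 172/(8·8y) = (43/16)/y.
Thus |(9y - 8)/(8y + 12) − (9/8)| < ε whenever y > (43/16)/ε.
Take M = (43/16)/ε. If y > M then |(9y - 8)/(8y + 12) − (9/8)| < (43/16)/y < ε.

M = (43/16)/ε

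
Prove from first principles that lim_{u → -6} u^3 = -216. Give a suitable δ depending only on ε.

Suppose ε > 0. We seek δ > 0 with 0 < |u + 6| < δ ⇒ |u^3 + 216| < ε.
Factor: u^3 + 216 = (u + 6)(u^2 - 6u + 36), so |u^3 + 216| = |u + 6|·|u^2 - 6u + 36|.
Restrict δ ≤ 2. Then |u + 6| < 2 gives |u| < 8, so by the triangle inequality |u^2 - 6u + 36| ≤ 8^2 + 6·8 + 36 = 148.
Hence |u^3 + 216| ≤ 148|u + 6|, which is < ε once |u + 6| < ε/148.
Take δ = min(2, ε/148). If 0 < |u + 6| < δ then both bounds hold and |u^3 + 216| ≤ 148|u + 6| < 148·(ε/148) = ε.

δ = min(2, ε/148)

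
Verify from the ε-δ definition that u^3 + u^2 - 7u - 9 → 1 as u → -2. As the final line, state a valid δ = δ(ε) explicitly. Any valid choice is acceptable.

δ = min(2, ε/25)

Let ε > 0 be given. We want δ > 0 such that 0 < |u + 2| < δ implies |(u^3 + u^2 - 7u - 9) − 1| < ε.
(u^3 + u^2 - 7u - 9) − 1 = u^3 + u^2 - 7u - 10 = (u + 2)(u^2 - u - 5).
So |(u^3 + u^2 - 7u - 9) − 1| = |u + 2|·|u^2 - u - 5|.
Require δ ≤ 2. Then |u + 2| < 2 gives |u| < 4, and by the triangle inequality |u^2 - u - 5| ≤ 4^2 + 4 + 5 = 25.
Hence |(u^3 + u^2 - 7u - 9) − 1| ≤ 25|u + 2| < ε provided |u + 2| < ε/25.
Choosing δ = min(2, ε/25) ensures both conditions, hence |(u^3 + u^2 - 7u - 9) − 1| < ε.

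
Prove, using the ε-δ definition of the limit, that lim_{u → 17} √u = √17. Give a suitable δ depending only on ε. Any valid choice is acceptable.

δ = min(17, √17·ε)

Let ε > 0 be given. We want δ > 0 such that 0 < |u − 17| < δ implies |√u − √17| < ε.
Multiplying by the conjugate, |√u − √17| = |u − 17|/(√u + √17).
Restrict δ ≤ 17 so that |u − 17| < 17 forces u > 0, and then √u + √17 > √17.
Hence |√u − √17| < |u − 17|/√17, which is < ε once |u − 17| < √17·ε.
Take δ = min(17, √17·ε). If 0 < |u − 17| < δ then u > 0 and |√u − √17| < |u − 17|/√17 < ε.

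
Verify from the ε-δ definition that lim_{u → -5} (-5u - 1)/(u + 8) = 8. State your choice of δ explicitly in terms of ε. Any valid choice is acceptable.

Let ε > 0. We want δ > 0 with 0 < |u + 5| < δ ⇒ |(-5u - 1)/(u + 8) − 8| < ε.
Combining over a common denominator, (-5u - 1)/(u + 8) − 8 = [(-5u - 1)·3 − 24·(u + 8)] / [3·(u + 8)] = -39(u + 5) / (3(u + 8)).
So |(-5u - 1)/(u + 8) − 8| = 39|u + 5| / (3·|u + 8|).
Require δ ≤ 3/2, so |u + 8| ≥ |3| − |u + 5| > 3 − 3/2 = 3/2.
Hence |(-5u - 1)/(u + 8) − 8| < 39|u + 5|/(3·(3/2)) = (26/3)|u + 5|, which is < ε once |u + 5| < (3/26)ε.
Take δ = min(3/2, (3/26)ε). Then 0 < |u + 5| < δ forces both bounds, so |(-5u - 1)/(u + 8) − 8| < ε.

δ = min(3/2, (3/26)ε)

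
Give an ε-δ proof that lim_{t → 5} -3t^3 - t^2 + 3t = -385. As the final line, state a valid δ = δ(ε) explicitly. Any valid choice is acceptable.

Fix ε > 0. We want δ > 0 such that 0 < |t − 5| < δ implies |(-3t^3 - t^2 + 3t) + 385| < ε.
(-3t^3 - t^2 + 3t) + 385 = -3t^3 - t^2 + 3t + 385 = (t − 5)(-3t^2 - 16t - 77).
So |(-3t^3 - t^2 + 3t) + 385| = |t − 5|·|-3t^2 - 16t - 77|.
Assume first that |t − 5| < 1, so |t| < 6. Then |-3t^2 - 16t - 77| ≤ 3·6^2 + 16·6 + 77 = 281.
Hence |(-3t^3 - t^2 + 3t) + 385| ≤ 281|t − 5| < ε provided |t − 5| < ε/281.
Take δ = min(1, ε/281). Then 0 < |t − 5| < δ gives both |t − 5| < 1 and |t − 5| < ε/281, so |(-3t^3 - t^2 + 3t) + 385| < ε.

δ = min(1, ε/281)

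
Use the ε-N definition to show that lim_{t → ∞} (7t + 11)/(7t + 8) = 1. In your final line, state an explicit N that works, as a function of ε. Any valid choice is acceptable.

N = (3/7)/ε

Fix ε > 0. We seek N > 0 such that t > N implies |(7t + 11)/(7t + 8) − 1| < ε.
(7t + 11)/(7t + 8) − 1 = (7(7t + 11) − 7(7t + 8)) / (7(7t + 8)) = 21/(7(7t + 8)).
For t > 0 we have 7t + 8 > 7t, so |(7t + 11)/(7t + 8) − 1| = 21/(7(7t + 8)) < 21/(7·7t) = (3/7)/t.
Thus |(7t + 11)/(7t + 8) − 1| < ε whenever t > (3/7)/ε.
Take N = (3/7)/ε. If t > N then |(7t + 11)/(7t + 8) − 1| < (3/7)/t < ε.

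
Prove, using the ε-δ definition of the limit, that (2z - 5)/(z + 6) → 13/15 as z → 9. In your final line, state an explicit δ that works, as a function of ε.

δ = min(15/2, (225/34)ε)

Let ε > 0 be given. We want δ > 0 with 0 < |z − 9| < δ ⇒ |(2z - 5)/(z + 6) − (13/15)| < ε.
Combining over a common denominator, (2z - 5)/(z + 6) − (13/15) = [(2z - 5)·15 − 13·(z + 6)] / [15·(z + 6)] = 17(z − 9) / (15(z + 6)).
So |(2z - 5)/(z + 6) − (13/15)| = 17|z − 9| / (15·|z + 6|).
Require δ ≤ 15/2, so |z + 6| ≥ |15| − |z − 9| > 15 − 15/2 = 15/2.
Hence |(2z - 5)/(z + 6) − (13/15)| < 17|z − 9|/(15·(15/2)) = (34/225)|z − 9|, which is < ε once |z − 9| < (225/34)ε.
Take δ = min(15/2, (225/34)ε). Then 0 < |z − 9| < δ forces both bounds, so |(2z - 5)/(z + 6) − (13/15)| < ε.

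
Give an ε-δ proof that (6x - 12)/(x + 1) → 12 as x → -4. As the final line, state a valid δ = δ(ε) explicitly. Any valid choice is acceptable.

δ = min(3/2, (1/4)ε)

Let ε > 0. We want δ > 0 with 0 < |x + 4| < δ ⇒ |(6x - 12)/(x + 1) − 12| < ε.
Combining over a common denominator, (6x - 12)/(x + 1) − 12 = [(6x - 12)·(-3) − (-36)·(x + 1)] / [(-3)·(x + 1)] = 18(x + 4) / ((-3)(x + 1)).
So |(6x - 12)/(x + 1) − 12| = 18|x + 4| / (3·|x + 1|).
Require δ ≤ 3/2, so |x + 1| ≥ |-3| − |x + 4| > 3 − 3/2 = 3/2.
Hence |(6x - 12)/(x + 1) − 12| < 18|x + 4|/(3·(3/2)) = 4|x + 4|, which is < ε once |x + 4| < (1/4)ε.
Take δ = min(3/2, (1/4)ε). Then 0 < |x + 4| < δ forces both bounds, so |(6x - 12)/(x + 1) − 12| < ε.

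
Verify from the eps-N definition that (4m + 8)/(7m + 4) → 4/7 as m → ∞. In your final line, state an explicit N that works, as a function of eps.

Fix eps > 0. For m ≥ 1, |(4m + 8)/(7m + 4) − (4/7)| = |40|/(7(7m + 4)) = 40/(7(7m + 4)).
Since 7m + 4 ≥ 7m for m ≥ 1, this is ≤ 40/(7·7m) = (40/49)/m.
So |(4m + 8)/(7m + 4) − (4/7)| < eps whenever m > (40/49)/eps.
Take N = (40/49)/eps. If m > N then |(4m + 8)/(7m + 4) − (4/7)| ≤ (40/49)/m < eps.

N = (40/49)/eps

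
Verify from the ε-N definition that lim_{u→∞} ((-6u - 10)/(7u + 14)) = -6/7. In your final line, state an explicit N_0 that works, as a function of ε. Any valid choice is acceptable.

N_0 = (2/7)/ε

Fix ε > 0. We seek N_0 > 0 such that u > N_0 implies |(-6u - 10)/(7u + 14) + 6/7| < ε.
(-6u - 10)/(7u + 14) + 6/7 = (7(-6u - 10) − (-6)(7u + 14)) / (7(7u + 14)) = 14/(7(7u + 14)).
For u > 0 we have 7u + 14 > 7u, so |(-6u - 10)/(7u + 14) + 6/7| = 14/(7(7u + 14)) < 14/(7·7u) = (2/7)/u.
Thus |(-6u - 10)/(7u + 14) + 6/7| < ε whenever u > (2/7)/ε.
Take N_0 = (2/7)/ε. If u > N_0 then |(-6u - 10)/(7u + 14) + 6/7| < (2/7)/u < ε.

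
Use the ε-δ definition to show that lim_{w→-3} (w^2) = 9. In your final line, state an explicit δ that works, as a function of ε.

Suppose ε > 0. We seek δ > 0 with 0 < |w + 3| < δ ⇒ |w^2 − 9| < ε.
Factor: w^2 − 9 = (w + 3)(w - 3), so |w^2 − 9| = |w + 3|·|w - 3|.
Impose δ ≤ 2 so that |w| < 5; then |w - 3| ≤ 8.
Hence |w^2 − 9| ≤ 8|w + 3|, which is < ε once |w + 3| < ε/8.
Take δ = min(2, ε/8). If 0 < |w + 3| < δ then both bounds hold and |w^2 − 9| ≤ 8|w + 3| < 8·(ε/8) = ε.

δ = min(2, ε/8)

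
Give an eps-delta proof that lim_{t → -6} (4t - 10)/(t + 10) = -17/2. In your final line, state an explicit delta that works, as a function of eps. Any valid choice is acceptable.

delta = min(2, (4/25)eps)

Fix eps > 0. We want delta > 0 with 0 < |t + 6| < delta ⇒ |(4t - 10)/(t + 10) + 17/2| < eps.
Combining over a common denominator, (4t - 10)/(t + 10) + 17/2 = [(4t - 10)·4 − (-34)·(t + 10)] / [4·(t + 10)] = 50(t + 6) / (4(t + 10)).
So |(4t - 10)/(t + 10) + 17/2| = 50|t + 6| / (4·|t + 10|).
Restrict delta ≤ 2. Then |t + 6| < 2 gives |t + 10| = |(t + 6) + 4| ≥ 4 − 2 = 2.
Hence |(4t - 10)/(t + 10) + 17/2| < 50|t + 6|/(4·2) = (25/4)|t + 6|, which is < eps once |t + 6| < (4/25)eps.
Take delta = min(2, (4/25)eps). Then 0 < |t + 6| < delta forces both bounds, so |(4t - 10)/(t + 10) + 17/2| < eps.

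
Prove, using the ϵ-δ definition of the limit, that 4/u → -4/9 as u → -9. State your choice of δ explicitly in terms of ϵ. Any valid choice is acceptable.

Let ϵ > 0. We seek δ > 0 such that 0 < |u + 9| < δ implies |4/u + 4/9| < ϵ.
|4/u + 4/9| = 4·|-9 − u|/(9·|u|) = 4|u + 9|/(9|u|).
Restrict δ ≤ 9/2. Then |u + 9| < 9/2 gives |u| > 9/2, so 9|u| > 81/2.
Then |4/u + 4/9| < 4|u + 9|/(81/2), which is < ϵ when |u + 9| < (81/8)ϵ.
Take δ = min(9/2, (81/8)ϵ). Then 0 < |u + 9| < δ gives both |u + 9| < 9/2 and |u + 9| < (81/8)ϵ, so |4/u + 4/9| < ϵ.

δ = min(9/2, (81/8)ϵ)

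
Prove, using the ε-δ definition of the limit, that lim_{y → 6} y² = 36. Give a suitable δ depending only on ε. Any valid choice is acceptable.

δ = min(1, ε/13)

Let ε > 0 be given. We seek δ > 0 with 0 < |y − 6| < δ ⇒ |y² − 36| < ε.
Factor: y² − 36 = (y − 6)(y + 6), so |y² − 36| = |y − 6|·|y + 6|.
Restrict δ ≤ 1. Then |y − 6| < 1 gives |y| < 7, so by the triangle inequality |y + 6| ≤ 7 + 6 = 13.
Hence |y² − 36| ≤ 13|y − 6|, which is < ε once |y − 6| < ε/13.
Take δ = min(1, ε/13). If 0 < |y − 6| < δ then both bounds hold and |y² − 36| ≤ 13|y − 6| < 13·(ε/13) = ε.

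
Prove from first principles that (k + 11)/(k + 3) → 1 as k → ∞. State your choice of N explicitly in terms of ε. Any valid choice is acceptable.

Suppose ε > 0. For k ≥ 1, |(k + 11)/(k + 3) − 1| = |8|/((k + 3)) = 8/((k + 3)).
Since k + 3 ≥ k for k ≥ 1, this is ≤ 8/(k) = 8/k.
So |(k + 11)/(k + 3) − 1| < ε whenever k > 8/ε.
Take N = 8/ε. If k > N then |(k + 11)/(k + 3) − 1| ≤ 8/k < ε.

N = 8/ε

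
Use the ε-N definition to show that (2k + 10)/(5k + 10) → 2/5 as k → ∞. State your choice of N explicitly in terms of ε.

Let ε > 0. For k ≥ 1, |(2k + 10)/(5k + 10) − (2/5)| = |30|/(5(5k + 10)) = 30/(5(5k + 10)).
Since 5k + 10 ≥ 5k for k ≥ 1, this is ≤ 30/(5·5k) = (6/5)/k.
So |(2k + 10)/(5k + 10) − (2/5)| < ε whenever k > (6/5)/ε.
Take N = (6/5)/ε. If k > N then |(2k + 10)/(5k + 10) − (2/5)| ≤ (6/5)/k < ε.

N = (6/5)/ε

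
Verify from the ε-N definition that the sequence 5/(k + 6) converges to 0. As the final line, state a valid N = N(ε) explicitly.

N = 5/ε

Fix ε > 0. For k ≥ 1, |5/(k + 6) − 0| = 5/(k + 6) ≤ 5/k.
We need 5/k < ε, i.e. k > 5/ε.
Take N = 5/ε. If k > N then |5/(k + 6)| ≤ 5/k < ε.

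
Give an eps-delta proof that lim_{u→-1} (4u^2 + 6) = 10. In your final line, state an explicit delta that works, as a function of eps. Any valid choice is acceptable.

Suppose eps > 0. We want delta > 0 such that 0 < |u + 1| < delta implies |(4u^2 + 6) − 10| < eps.
(4u^2 + 6) − 10 = 4u^2 - 4 = (u + 1)(4u - 4).
So |(4u^2 + 6) − 10| = |u + 1|·|4u - 4|.
Require delta ≤ 1. Then |u + 1| < 1 gives |u| < 2, and by the triangle inequality |4u - 4| ≤ 4·2 + 4 = 12.
Hence |(4u^2 + 6) − 10| ≤ 12|u + 1| < eps provided |u + 1| < eps/12.
Choosing delta = min(1, eps/12) ensures both conditions, hence |(4u^2 + 6) − 10| < eps.

delta = min(1, eps/12)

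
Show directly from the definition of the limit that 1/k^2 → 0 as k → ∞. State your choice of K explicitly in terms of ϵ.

K = (1/ϵ)^{1/2}

Fix ϵ > 0. For k ≥ 1, |1/k^2 − 0| = 1/k^2.
1/k^2 < ϵ ⇔ k^2 > 1/ϵ ⇔ k > (1/ϵ)^{1/2}.
Take K = (1/ϵ)^{1/2}. Then k > K implies 1/k^2 < ϵ.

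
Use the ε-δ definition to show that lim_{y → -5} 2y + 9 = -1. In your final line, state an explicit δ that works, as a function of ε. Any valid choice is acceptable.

Let ε > 0 be given. We need δ > 0 so that 0 < |y + 5| < δ implies |(2y + 9) + 1| < ε.
Since (2y + 9) + 1 = 2(y + 5), we have |(2y + 9) + 1| = 2|y + 5|.
So 2|y + 5| < ε exactly when |y + 5| < ε/2.
Choosing δ = ε/2 gives |(2y + 9) + 1| = 2|y + 5| < ε whenever |y + 5| < δ.

δ = ε/2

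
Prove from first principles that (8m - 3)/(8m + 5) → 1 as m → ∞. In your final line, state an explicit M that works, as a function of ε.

Let ε > 0 be given. For m ≥ 1, |(8m - 3)/(8m + 5) − 1| = |-64|/(8(8m + 5)) = 64/(8(8m + 5)).
Since 8m + 5 ≥ 8m for m ≥ 1, this is ≤ 64/(8·8m) = 1/m.
So |(8m - 3)/(8m + 5) − 1| < ε whenever m > 1/ε.
Take M = 1/ε. If m > M then |(8m - 3)/(8m + 5) − 1| ≤ 1/m < ε.

M = 1/ε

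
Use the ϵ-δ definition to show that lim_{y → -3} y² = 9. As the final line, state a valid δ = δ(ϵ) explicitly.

δ = min(1, ϵ/7)

Fix ϵ > 0. We seek δ > 0 with 0 < |y + 3| < δ ⇒ |y² − 9| < ϵ.
Factor: y² − 9 = (y + 3)(y - 3), so |y² − 9| = |y + 3|·|y - 3|.
Restrict δ ≤ 1. Then |y + 3| < 1 gives |y| < 4, so by the triangle inequality |y - 3| ≤ 4 + 3 = 7.
Hence |y² − 9| ≤ 7|y + 3|, which is < ϵ once |y + 3| < ϵ/7.
Take δ = min(1, ϵ/7). If 0 < |y + 3| < δ then both bounds hold and |y² − 9| ≤ 7|y + 3| < 7·(ϵ/7) = ϵ.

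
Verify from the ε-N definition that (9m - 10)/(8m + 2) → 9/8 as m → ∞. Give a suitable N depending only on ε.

Suppose ε > 0. For m ≥ 1, |(9m - 10)/(8m + 2) − (9/8)| = |-98|/(8(8m + 2)) = 98/(8(8m + 2)).
Since 8m + 2 ≥ 8m for m ≥ 1, this is ≤ 98/(8·8m) = (49/32)/m.
So |(9m - 10)/(8m + 2) − (9/8)| < ε whenever m > (49/32)/ε.
Take N = (49/32)/ε. If m > N then |(9m - 10)/(8m + 2) − (9/8)| ≤ (49/32)/m < ε.

N = (49/32)/ε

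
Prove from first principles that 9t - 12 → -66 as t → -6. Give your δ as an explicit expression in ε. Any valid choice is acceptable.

δ = ε/9

Let ε > 0. We need δ > 0 so that 0 < |t + 6| < δ implies |(9t - 12) + 66| < ε.
Since (9t - 12) + 66 = 9(t + 6), we have |(9t - 12) + 66| = 9|t + 6|.
So 9|t + 6| < ε exactly when |t + 6| < ε/9.
Take δ = ε/9. If 0 < |t + 6| < δ then |(9t - 12) + 66| = 9|t + 6| < 9·(ε/9) = ε.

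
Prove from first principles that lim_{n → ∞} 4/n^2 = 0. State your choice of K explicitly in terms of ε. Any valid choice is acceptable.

K = (4/ε)^{1/2}

Let ε > 0 be given. For n ≥ 1, |4/n^2 − 0| = 4/n^2.
4/n^2 < ε ⇔ n^2 > 4/ε ⇔ n > (4/ε)^{1/2}.
Take K = (4/ε)^{1/2}. Then n > K implies 4/n^2 < ε.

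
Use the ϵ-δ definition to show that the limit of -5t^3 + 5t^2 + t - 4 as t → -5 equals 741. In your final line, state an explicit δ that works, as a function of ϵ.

δ = min(1, ϵ/509)

Let ϵ > 0 be given. We want δ > 0 such that 0 < |t + 5| < δ implies |(-5t^3 + 5t^2 + t - 4) − 741| < ϵ.
(-5t^3 + 5t^2 + t - 4) − 741 = -5t^3 + 5t^2 + t - 745 = (t + 5)(-5t^2 + 30t - 149).
So |(-5t^3 + 5t^2 + t - 4) − 741| = |t + 5|·|-5t^2 + 30t - 149|.
Require δ ≤ 1. Then |t + 5| < 1 gives |t| < 6, and by the triangle inequality |-5t^2 + 30t - 149| ≤ 5·6^2 + 30·6 + 149 = 509.
Hence |(-5t^3 + 5t^2 + t - 4) − 741| ≤ 509|t + 5| < ϵ provided |t + 5| < ϵ/509.
Choosing δ = min(1, ϵ/509) ensures both conditions, hence |(-5t^3 + 5t^2 + t - 4) − 741| < ϵ.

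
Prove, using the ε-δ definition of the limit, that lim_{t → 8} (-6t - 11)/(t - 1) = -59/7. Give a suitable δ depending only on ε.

δ = min(7/2, (49/34)ε)

Let ε > 0 be given. We want δ > 0 with 0 < |t − 8| < δ ⇒ |(-6t - 11)/(t - 1) + 59/7| < ε.
Combining over a common denominator, (-6t - 11)/(t - 1) + 59/7 = [(-6t - 11)·7 − (-59)·(t - 1)] / [7·(t - 1)] = 17(t − 8) / (7(t - 1)).
So |(-6t - 11)/(t - 1) + 59/7| = 17|t − 8| / (7·|t − 1|).
Require δ ≤ 7/2, so |t − 1| ≥ |7| − |t − 8| > 7 − 7/2 = 7/2.
Hence |(-6t - 11)/(t - 1) + 59/7| < 17|t − 8|/(7·(7/2)) = (34/49)|t − 8|, which is < ε once |t − 8| < (49/34)ε.
Take δ = min(7/2, (49/34)ε). Then 0 < |t − 8| < δ forces both bounds, so |(-6t - 11)/(t - 1) + 59/7| < ε.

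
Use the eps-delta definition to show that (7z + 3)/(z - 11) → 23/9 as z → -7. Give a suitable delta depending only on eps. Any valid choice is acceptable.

Fix eps > 0. We want delta > 0 with 0 < |z + 7| < delta ⇒ |(7z + 3)/(z - 11) − (23/9)| < eps.
Combining over a common denominator, (7z + 3)/(z - 11) − (23/9) = [(7z + 3)·(-18) − (-46)·(z - 11)] / [(-18)·(z - 11)] = -80(z + 7) / ((-18)(z - 11)).
So |(7z + 3)/(z - 11) − (23/9)| = 80|z + 7| / (18·|z − 11|).
Require delta ≤ 9, so |z − 11| ≥ |-18| − |z + 7| > 18 − 9 = 9.
Hence |(7z + 3)/(z - 11) − (23/9)| < 80|z + 7|/(18·9) = (40/81)|z + 7|, which is < eps once |z + 7| < (81/40)eps.
Take delta = min(9, (81/40)eps). Then 0 < |z + 7| < delta forces both bounds, so |(7z + 3)/(z - 11) − (23/9)| < eps.

delta = min(9, (81/40)eps)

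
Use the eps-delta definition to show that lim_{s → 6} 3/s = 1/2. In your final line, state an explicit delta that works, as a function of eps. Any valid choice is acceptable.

Let eps > 0. We seek delta > 0 such that 0 < |s − 6| < delta implies |3/s − (1/2)| < eps.
|3/s − (1/2)| = 3·|6 − s|/(6·|s|) = 3|s − 6|/(6|s|).
Restrict delta ≤ 3. Then |s − 6| < 3 gives |s| > 3, so 6|s| > 18.
Then |3/s − (1/2)| < 3|s − 6|/18, which is < eps when |s − 6| < 6eps.
Take delta = min(3, 6eps). Then 0 < |s − 6| < delta gives both |s − 6| < 3 and |s − 6| < 6eps, so |3/s − (1/2)| < eps.

delta = min(3, 6eps)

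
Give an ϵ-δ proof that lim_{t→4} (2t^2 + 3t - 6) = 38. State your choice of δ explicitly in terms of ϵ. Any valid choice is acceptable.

Fix ϵ > 0. We want δ > 0 such that 0 < |t − 4| < δ implies |(2t^2 + 3t - 6) − 38| < ϵ.
(2t^2 + 3t - 6) − 38 = 2t^2 + 3t - 44 = (t − 4)(2t + 11).
So |(2t^2 + 3t - 6) − 38| = |t − 4|·|2t + 11|.
Assume first that |t − 4| < 1, so |t| < 5. Then |2t + 11| ≤ 2·5 + 11 = 21.
Hence |(2t^2 + 3t - 6) − 38| ≤ 21|t − 4| < ϵ provided |t − 4| < ϵ/21.
Take δ = min(1, ϵ/21). Then 0 < |t − 4| < δ gives both |t − 4| < 1 and |t − 4| < ϵ/21, so |(2t^2 + 3t - 6) − 38| < ϵ.

δ = min(1, ϵ/21)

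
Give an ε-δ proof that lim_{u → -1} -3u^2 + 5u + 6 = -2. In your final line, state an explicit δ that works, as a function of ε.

Let ε > 0. We want δ > 0 such that 0 < |u + 1| < δ implies |(-3u^2 + 5u + 6) + 2| < ε.
(-3u^2 + 5u + 6) + 2 = -3u^2 + 5u + 8 = (u + 1)(-3u + 8).
So |(-3u^2 + 5u + 6) + 2| = |u + 1|·|-3u + 8|.
Require δ ≤ 1. Then |u + 1| < 1 gives |u| < 2, and by the triangle inequality |-3u + 8| ≤ 3·2 + 8 = 14.
Hence |(-3u^2 + 5u + 6) + 2| ≤ 14|u + 1| < ε provided |u + 1| < ε/14.
Choosing δ = min(1, ε/14) ensures both conditions, hence |(-3u^2 + 5u + 6) + 2| < ε.

δ = min(1, ε/14)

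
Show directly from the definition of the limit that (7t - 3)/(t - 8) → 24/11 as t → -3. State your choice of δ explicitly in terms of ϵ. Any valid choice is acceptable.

δ = min(11/2, (121/106)ϵ)

Fix ϵ > 0. We want δ > 0 with 0 < |t + 3| < δ ⇒ |(7t - 3)/(t - 8) − (24/11)| < ϵ.
Combining over a common denominator, (7t - 3)/(t - 8) − (24/11) = [(7t - 3)·(-11) − (-24)·(t - 8)] / [(-11)·(t - 8)] = -53(t + 3) / ((-11)(t - 8)).
So |(7t - 3)/(t - 8) − (24/11)| = 53|t + 3| / (11·|t − 8|).
Restrict δ ≤ 11/2. Then |t + 3| < 11/2 gives |t − 8| = |(t + 3) + (-11)| ≥ 11 − 11/2 = 11/2.
Hence |(7t - 3)/(t - 8) − (24/11)| < 53|t + 3|/(11·(11/2)) = (106/121)|t + 3|, which is < ϵ once |t + 3| < (121/106)ϵ.
Take δ = min(11/2, (121/106)ϵ). Then 0 < |t + 3| < δ forces both bounds, so |(7t - 3)/(t - 8) − (24/11)| < ϵ.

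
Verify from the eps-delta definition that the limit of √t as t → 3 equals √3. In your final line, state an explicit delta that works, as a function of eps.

Let eps > 0. We want delta > 0 such that 0 < |t − 3| < delta implies |√t − √3| < eps.
Multiplying by the conjugate, |√t − √3| = |t − 3|/(√t + √3).
Restrict delta ≤ 3 so that |t − 3| < 3 forces t > 0, and then √t + √3 > √3.
Hence |√t − √3| < |t − 3|/√3, which is < eps once |t − 3| < √3·eps.
Take delta = min(3, √3·eps). If 0 < |t − 3| < delta then t > 0 and |√t − √3| < |t − 3|/√3 < eps.

delta = min(3, √3·eps)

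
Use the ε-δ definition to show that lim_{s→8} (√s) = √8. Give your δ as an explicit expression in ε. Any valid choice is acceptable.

Let ε > 0. We want δ > 0 such that 0 < |s − 8| < δ implies |√s − √8| < ε.
Multiplying by the conjugate, |√s − √8| = |s − 8|/(√s + √8).
Restrict δ ≤ 8 so that |s − 8| < 8 forces s > 0, and then √s + √8 > √8.
Hence |√s − √8| < |s − 8|/√8, which is < ε once |s − 8| < √8·ε.
Take δ = min(8, √8·ε). If 0 < |s − 8| < δ then s > 0 and |√s − √8| < |s − 8|/√8 < ε.

δ = min(8, √8·ε)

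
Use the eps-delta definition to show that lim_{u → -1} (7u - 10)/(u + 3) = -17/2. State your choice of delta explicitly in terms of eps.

delta = min(1, (2/31)eps)

Let eps > 0. We want delta > 0 with 0 < |u + 1| < delta ⇒ |(7u - 10)/(u + 3) + 17/2| < eps.
Combining over a common denominator, (7u - 10)/(u + 3) + 17/2 = [(7u - 10)·2 − (-17)·(u + 3)] / [2·(u + 3)] = 31(u + 1) / (2(u + 3)).
So |(7u - 10)/(u + 3) + 17/2| = 31|u + 1| / (2·|u + 3|).
Restrict delta ≤ 1. Then |u + 1| < 1 gives |u + 3| = |(u + 1) + 2| ≥ 2 − 1 = 1.
Hence |(7u - 10)/(u + 3) + 17/2| < 31|u + 1|/(2·1) = (31/2)|u + 1|, which is < eps once |u + 1| < (2/31)eps.
Take delta = min(1, (2/31)eps). Then 0 < |u + 1| < delta forces both bounds, so |(7u - 10)/(u + 3) + 17/2| < eps.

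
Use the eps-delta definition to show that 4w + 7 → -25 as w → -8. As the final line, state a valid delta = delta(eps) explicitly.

Suppose eps > 0. We need delta > 0 so that 0 < |w + 8| < delta implies |(4w + 7) + 25| < eps.
Since (4w + 7) + 25 = 4(w + 8), we have |(4w + 7) + 25| = 4|w + 8|.
Thus it suffices that |w + 8| < eps/4.
Choosing delta = eps/4 gives |(4w + 7) + 25| = 4|w + 8| < eps whenever |w + 8| < delta.

delta = eps/4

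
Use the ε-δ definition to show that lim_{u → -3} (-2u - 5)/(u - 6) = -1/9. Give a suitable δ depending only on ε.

δ = min(9/2, (81/34)ε)

Suppose ε > 0. We want δ > 0 with 0 < |u + 3| < δ ⇒ |(-2u - 5)/(u - 6) + 1/9| < ε.
Combining over a common denominator, (-2u - 5)/(u - 6) + 1/9 = [(-2u - 5)·(-9) − 1·(u - 6)] / [(-9)·(u - 6)] = 17(u + 3) / ((-9)(u - 6)).
So |(-2u - 5)/(u - 6) + 1/9| = 17|u + 3| / (9·|u − 6|).
Restrict δ ≤ 9/2. Then |u + 3| < 9/2 gives |u − 6| = |(u + 3) + (-9)| ≥ 9 − 9/2 = 9/2.
Hence |(-2u - 5)/(u - 6) + 1/9| < 17|u + 3|/(9·(9/2)) = (34/81)|u + 3|, which is < ε once |u + 3| < (81/34)ε.
Take δ = min(9/2, (81/34)ε). Then 0 < |u + 3| < δ forces both bounds, so |(-2u - 5)/(u - 6) + 1/9| < ε.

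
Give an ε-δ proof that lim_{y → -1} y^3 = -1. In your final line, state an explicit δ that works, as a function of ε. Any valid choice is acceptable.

δ = min(1, ε/7)

Let ε > 0. We seek δ > 0 with 0 < |y + 1| < δ ⇒ |y^3 + 1| < ε.
Factor: y^3 + 1 = (y + 1)(y^2 - y + 1), so |y^3 + 1| = |y + 1|·|y^2 - y + 1|.
Restrict δ ≤ 1. Then |y + 1| < 1 gives |y| < 2, so by the triangle inequality |y^2 - y + 1| ≤ 2^2 + 2 + 1 = 7.
Hence |y^3 + 1| ≤ 7|y + 1|, which is < ε once |y + 1| < ε/7.
Take δ = min(1, ε/7). If 0 < |y + 1| < δ then both bounds hold and |y^3 + 1| ≤ 7|y + 1| < 7·(ε/7) = ε.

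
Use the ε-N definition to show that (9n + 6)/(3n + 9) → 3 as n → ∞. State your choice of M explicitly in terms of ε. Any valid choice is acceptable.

M = 7/ε

Fix ε > 0. For n ≥ 1, |(9n + 6)/(3n + 9) − 3| = |-63|/(3(3n + 9)) = 63/(3(3n + 9)).
Since 3n + 9 ≥ 3n for n ≥ 1, this is ≤ 63/(3·3n) = 7/n.
So |(9n + 6)/(3n + 9) − 3| < ε whenever n > 7/ε.
Take M = 7/ε. If n > M then |(9n + 6)/(3n + 9) − 3| ≤ 7/n < ε.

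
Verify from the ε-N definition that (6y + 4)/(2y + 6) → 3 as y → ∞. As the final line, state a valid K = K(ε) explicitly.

Suppose ε > 0. We seek K > 0 such that y > K implies |(6y + 4)/(2y + 6) − 3| < ε.
(6y + 4)/(2y + 6) − 3 = (2(6y + 4) − 6(2y + 6)) / (2(2y + 6)) = -28/(2(2y + 6)).
For y > 0 we have 2y + 6 > 2y, so |(6y + 4)/(2y + 6) − 3| = 28/(2(2y + 6)) < 28/(2·2y) = 7/y.
Thus |(6y + 4)/(2y + 6) − 3| < ε whenever y > 7/ε.
Take K = 7/ε. If y > K then |(6y + 4)/(2y + 6) − 3| < 7/y < ε.

K = 7/ε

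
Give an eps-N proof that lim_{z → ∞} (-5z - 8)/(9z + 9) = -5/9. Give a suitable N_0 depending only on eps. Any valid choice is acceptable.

N_0 = (1/3)/eps

Suppose eps > 0. We seek N_0 > 0 such that z > N_0 implies |(-5z - 8)/(9z + 9) + 5/9| < eps.
(-5z - 8)/(9z + 9) + 5/9 = (9(-5z - 8) − (-5)(9z + 9)) / (9(9z + 9)) = -27/(9(9z + 9)).
For z > 0 we have 9z + 9 > 9z, so |(-5z - 8)/(9z + 9) + 5/9| = 27/(9(9z + 9)) < 27/(9·9z) = (1/3)/z.
Thus |(-5z - 8)/(9z + 9) + 5/9| < eps whenever z > (1/3)/eps.
Take N_0 = (1/3)/eps. If z > N_0 then |(-5z - 8)/(9z + 9) + 5/9| < (1/3)/z < eps.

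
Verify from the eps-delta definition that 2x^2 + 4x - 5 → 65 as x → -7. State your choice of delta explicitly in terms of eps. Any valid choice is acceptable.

delta = min(2, eps/28)

Let eps > 0. We want delta > 0 such that 0 < |x + 7| < delta implies |(2x^2 + 4x - 5) − 65| < eps.
(2x^2 + 4x - 5) − 65 = 2x^2 + 4x - 70 = (x + 7)(2x - 10).
So |(2x^2 + 4x - 5) − 65| = |x + 7|·|2x - 10|.
Assume first that |x + 7| < 2, so |x| < 9. Then |2x - 10| ≤ 2·9 + 10 = 28.
Hence |(2x^2 + 4x - 5) − 65| ≤ 28|x + 7| < eps provided |x + 7| < eps/28.
Choosing delta = min(2, eps/28) ensures both conditions, hence |(2x^2 + 4x - 5) − 65| < eps.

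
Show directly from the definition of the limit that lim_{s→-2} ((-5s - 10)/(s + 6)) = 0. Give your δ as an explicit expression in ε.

Let ε > 0. We want δ > 0 with 0 < |s + 2| < δ ⇒ |(-5s - 10)/(s + 6) − 0| < ε.
Combining over a common denominator, (-5s - 10)/(s + 6) − 0 = [(-5s - 10)·4 − 0·(s + 6)] / [4·(s + 6)] = -20(s + 2) / (4(s + 6)).
So |(-5s - 10)/(s + 6) − 0| = 20|s + 2| / (4·|s + 6|).
Restrict δ ≤ 2. Then |s + 2| < 2 gives |s + 6| = |(s + 2) + 4| ≥ 4 − 2 = 2.
Hence |(-5s - 10)/(s + 6) − 0| < 20|s + 2|/(4·2) = (5/2)|s + 2|, which is < ε once |s + 2| < (2/5)ε.
Take δ = min(2, (2/5)ε). Then 0 < |s + 2| < δ forces both bounds, so |(-5s - 10)/(s + 6) − 0| < ε.

δ = min(2, (2/5)ε)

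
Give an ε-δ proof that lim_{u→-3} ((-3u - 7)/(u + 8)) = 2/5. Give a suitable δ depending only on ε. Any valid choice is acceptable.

δ = min(5/2, (25/34)ε)

Fix ε > 0. We want δ > 0 with 0 < |u + 3| < δ ⇒ |(-3u - 7)/(u + 8) − (2/5)| < ε.
Combining over a common denominator, (-3u - 7)/(u + 8) − (2/5) = [(-3u - 7)·5 − 2·(u + 8)] / [5·(u + 8)] = -17(u + 3) / (5(u + 8)).
So |(-3u - 7)/(u + 8) − (2/5)| = 17|u + 3| / (5·|u + 8|).
Restrict δ ≤ 5/2. Then |u + 3| < 5/2 gives |u + 8| = |(u + 3) + 5| ≥ 5 − 5/2 = 5/2.
Hence |(-3u - 7)/(u + 8) − (2/5)| < 17|u + 3|/(5·(5/2)) = (34/25)|u + 3|, which is < ε once |u + 3| < (25/34)ε.
Take δ = min(5/2, (25/34)ε). Then 0 < |u + 3| < δ forces both bounds, so |(-3u - 7)/(u + 8) − (2/5)| < ε.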